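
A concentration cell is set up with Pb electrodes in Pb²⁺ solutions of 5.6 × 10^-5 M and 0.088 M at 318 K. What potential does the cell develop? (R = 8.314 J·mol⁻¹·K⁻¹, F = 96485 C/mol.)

Both half-cells are Pb²⁺/Pb, so E°_cell = 0. The concentrated side is the cathode; the cell reaction moves Pb²⁺ from high to low concentration with n = 2.
Q = [Pb²⁺]_dilute/[Pb²⁺]_conc = 5.6 × 10^-5/0.088 = 6.36 × 10^-4.
E = 0 − (RT/nF) ln Q = −((8.314×318)/(2×96485))(-7.360) = 0.1008 V.

0.10 V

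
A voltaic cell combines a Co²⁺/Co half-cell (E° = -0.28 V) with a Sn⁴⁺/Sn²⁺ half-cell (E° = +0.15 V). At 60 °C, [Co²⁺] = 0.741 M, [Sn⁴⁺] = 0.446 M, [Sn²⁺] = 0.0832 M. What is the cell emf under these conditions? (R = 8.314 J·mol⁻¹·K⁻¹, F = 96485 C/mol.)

0.458 V

The Sn⁴⁺/Sn²⁺ couple has the higher reduction potential and acts as the cathode, so E°_cell = +0.15 − (-0.28) = 0.43 V.
Balancing electrons gives n = 2; the reaction quotient is Q = [Co²⁺]·[Sn²⁺]/[Sn⁴⁺] = 0.138.
E = E° − (RT/nF) ln Q = 0.43 − (8.314×333)/(2×96485) × (-1.979) = 0.430 + 0.028 = 0.458 V.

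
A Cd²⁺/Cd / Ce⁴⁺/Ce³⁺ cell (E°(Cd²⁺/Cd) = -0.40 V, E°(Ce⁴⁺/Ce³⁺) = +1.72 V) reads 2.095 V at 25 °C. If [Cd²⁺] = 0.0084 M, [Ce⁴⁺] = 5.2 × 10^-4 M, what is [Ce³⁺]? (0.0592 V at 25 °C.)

0.015 M

From the Nernst equation, log Q = n(E° − E)/0.0592 = 2(2.12 − 2.095)/0.0592 = 0.845, so Q = 6.99.
With Q = [Cd²⁺]·[Ce³⁺]^2/[Ce⁴⁺]^2 and the known concentrations, [Ce³⁺]^2 in the numerator gives [Ce³⁺] = 0.015 M.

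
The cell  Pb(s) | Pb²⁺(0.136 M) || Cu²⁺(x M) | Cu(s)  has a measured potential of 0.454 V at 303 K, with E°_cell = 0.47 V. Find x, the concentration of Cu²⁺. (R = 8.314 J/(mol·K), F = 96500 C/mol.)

0.04 M

From the Nernst equation, ln Q = nF(E° − E)/RT = 2×96500×(0.47 − 0.454)/(8.314×303) = 1.226, so Q = 3.41.
With Q = [Pb²⁺]/[Cu²⁺] and the known concentrations, [Cu²⁺] in the denominator gives [Cu²⁺] = 0.04 M.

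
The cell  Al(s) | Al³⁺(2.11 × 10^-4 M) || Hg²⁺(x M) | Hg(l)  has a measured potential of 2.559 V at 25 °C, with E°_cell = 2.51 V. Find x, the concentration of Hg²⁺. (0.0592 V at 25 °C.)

0.16 M

From the Nernst equation, log Q = n(E° − E)/0.0592 = 6(2.51 − 2.559)/0.0592 = -4.966, so Q = 1.08 × 10^-5.
With Q = [Al³⁺]^2/[Hg²⁺]^3 and the known concentrations, [Hg²⁺]^3 in the denominator gives [Hg²⁺] = 0.16 M.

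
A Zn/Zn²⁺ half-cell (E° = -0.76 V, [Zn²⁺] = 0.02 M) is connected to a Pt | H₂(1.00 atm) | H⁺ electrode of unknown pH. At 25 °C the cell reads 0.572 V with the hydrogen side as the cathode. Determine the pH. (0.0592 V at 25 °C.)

E°_cell = 0.76 V and n = 2.
log Q = n(E° − E)/0.0592 = 2×(0.76 − 0.572)/0.0592 = 6.351.
With Q = [Zn²⁺]·P(H₂) / [H⁺]^2, solving for [H⁺] gives log[H⁺] = -4.025, so pH = 4.03.

pH = 4.03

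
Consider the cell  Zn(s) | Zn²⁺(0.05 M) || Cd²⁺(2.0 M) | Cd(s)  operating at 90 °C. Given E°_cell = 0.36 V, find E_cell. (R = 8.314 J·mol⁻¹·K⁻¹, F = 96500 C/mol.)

Balancing electrons gives n = 2; the reaction quotient is Q = [Zn²⁺]/[Cd²⁺] = 0.0250.
E = E° − (RT/nF) ln Q = 0.36 − (8.314×363)/(2×96500) × (-3.689) = 0.360 + 0.058 = 0.418 V.

0.418 V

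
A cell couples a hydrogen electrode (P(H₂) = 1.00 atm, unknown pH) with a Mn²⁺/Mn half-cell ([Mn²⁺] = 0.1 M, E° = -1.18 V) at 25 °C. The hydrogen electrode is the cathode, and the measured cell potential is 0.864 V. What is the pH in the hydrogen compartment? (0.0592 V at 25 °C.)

E°_cell = 1.18 V and n = 2.
log Q = n(E° − E)/0.0592 = 2×(1.18 − 0.864)/0.0592 = 10.676.
With Q = [Mn²⁺]·P(H₂) / [H⁺]^2, solving for [H⁺] gives log[H⁺] = -5.838, so pH = 5.84.

pH = 5.84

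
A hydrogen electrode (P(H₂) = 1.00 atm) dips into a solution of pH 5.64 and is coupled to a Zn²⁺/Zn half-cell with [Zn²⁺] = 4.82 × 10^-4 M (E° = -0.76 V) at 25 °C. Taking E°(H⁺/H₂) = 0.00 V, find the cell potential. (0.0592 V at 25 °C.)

The hydrogen couple is the cathode, so E°_cell = 0.76 V; n = 2.
[H⁺] = 10^(−5.64) = 2.3 × 10^-6 M, and Q = [Zn²⁺]·P(H₂) / [H⁺]^2 = 9.18 × 10^7.
E = E° − (0.0592/2) log Q = 0.76 − (0.0592/2)(7.963) = 0.524 V.

0.52 V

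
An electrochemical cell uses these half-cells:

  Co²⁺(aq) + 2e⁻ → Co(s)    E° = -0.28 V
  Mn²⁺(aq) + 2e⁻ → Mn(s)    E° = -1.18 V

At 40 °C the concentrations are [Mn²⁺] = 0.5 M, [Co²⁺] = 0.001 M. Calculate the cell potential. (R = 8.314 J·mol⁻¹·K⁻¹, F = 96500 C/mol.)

The Co²⁺/Co couple has the higher reduction potential and acts as the cathode, so E°_cell = -0.28 − (-1.18) = 0.90 V.
Balancing electrons gives n = 2; the reaction quotient is Q = [Mn²⁺]/[Co²⁺] = 500.
E = E° − (RT/nF) ln Q = 0.90 − (8.314×313)/(2×96500) × (6.215) = 0.900 − 0.084 = 0.816 V.

0.816 V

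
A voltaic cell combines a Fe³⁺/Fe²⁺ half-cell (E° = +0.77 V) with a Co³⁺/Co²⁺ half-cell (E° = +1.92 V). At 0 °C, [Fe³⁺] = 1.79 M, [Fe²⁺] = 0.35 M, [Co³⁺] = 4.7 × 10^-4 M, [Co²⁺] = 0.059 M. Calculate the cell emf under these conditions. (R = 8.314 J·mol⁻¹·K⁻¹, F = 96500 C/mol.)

The Co³⁺/Co²⁺ couple has the higher reduction potential and acts as the cathode, so E°_cell = +1.92 − (+0.77) = 1.15 V.
Balancing electrons gives n = 1; the reaction quotient is Q = [Fe³⁺]·[Co²⁺]/([Fe²⁺]·[Co³⁺]) = 642.
E = E° − (RT/nF) ln Q = 1.15 − (8.314×273)/(1×96500) × (6.465) = 1.150 − 0.152 = 0.998 V.

0.998 V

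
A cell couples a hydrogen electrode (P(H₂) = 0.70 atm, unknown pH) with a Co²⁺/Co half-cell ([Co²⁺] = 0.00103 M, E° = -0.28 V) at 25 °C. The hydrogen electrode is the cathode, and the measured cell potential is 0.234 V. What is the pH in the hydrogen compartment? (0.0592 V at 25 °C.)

E°_cell = 0.28 V and n = 2.
log Q = n(E° − E)/0.0592 = 2×(0.28 − 0.234)/0.0592 = 1.554.
With Q = [Co²⁺]·P(H₂) / [H⁺]^2, solving for [H⁺] gives log[H⁺] = -2.348, so pH = 2.35.

pH = 2.35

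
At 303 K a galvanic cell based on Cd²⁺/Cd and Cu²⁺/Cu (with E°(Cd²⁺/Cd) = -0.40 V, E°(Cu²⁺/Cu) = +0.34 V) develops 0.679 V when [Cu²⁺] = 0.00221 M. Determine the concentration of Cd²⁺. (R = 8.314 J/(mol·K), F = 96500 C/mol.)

0.24 M

From the Nernst equation, ln Q = nF(E° − E)/RT = 2×96500×(0.74 − 0.679)/(8.314×303) = 4.673, so Q = 107.
With Q = [Cd²⁺]/[Cu²⁺] and the known concentrations, [Cd²⁺] in the numerator gives [Cd²⁺] = 0.24 M.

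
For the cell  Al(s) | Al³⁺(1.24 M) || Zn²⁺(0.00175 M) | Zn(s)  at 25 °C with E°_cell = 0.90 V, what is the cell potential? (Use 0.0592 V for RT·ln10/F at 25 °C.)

Balancing electrons gives n = 6; the reaction quotient is Q = [Al³⁺]^2/[Zn²⁺]^3 = 2.87 × 10^8.
At 25 °C, E = E° − (0.0592/n) log Q = 0.90 − (0.0592/6)(8.458) = 0.900 − 0.083 = 0.817 V.

0.817 V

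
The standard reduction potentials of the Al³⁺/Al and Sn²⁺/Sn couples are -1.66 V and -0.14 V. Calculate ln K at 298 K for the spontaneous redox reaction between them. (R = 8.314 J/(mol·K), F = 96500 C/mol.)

ln K = 355.2

E°_cell = -0.14 − (-1.66) = 1.52 V, with n = 6 electrons transferred.
At equilibrium E = 0, so the Nernst equation gives ln K = nFE°/RT = (6)(96500)(1.52)/((8.314)(298)) = 355.22.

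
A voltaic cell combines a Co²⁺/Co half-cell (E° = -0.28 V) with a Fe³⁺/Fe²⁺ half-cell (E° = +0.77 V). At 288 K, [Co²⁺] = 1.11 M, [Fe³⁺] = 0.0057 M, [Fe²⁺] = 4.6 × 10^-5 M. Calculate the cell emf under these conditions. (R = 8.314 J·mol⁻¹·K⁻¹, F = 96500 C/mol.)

The Fe³⁺/Fe²⁺ couple has the higher reduction potential and acts as the cathode, so E°_cell = +0.77 − (-0.28) = 1.05 V.
Balancing electrons gives n = 2; the reaction quotient is Q = [Co²⁺]·[Fe²⁺]^2/[Fe³⁺]^2 = 7.23 × 10^-5.
E = E° − (RT/nF) ln Q = 1.05 − (8.314×288)/(2×96500) × (-9.535) = 1.050 + 0.118 = 1.168 V.

1.17 V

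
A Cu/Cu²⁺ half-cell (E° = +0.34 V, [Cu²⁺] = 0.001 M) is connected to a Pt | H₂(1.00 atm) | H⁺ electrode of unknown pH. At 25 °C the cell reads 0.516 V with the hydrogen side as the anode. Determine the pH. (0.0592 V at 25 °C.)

pH = 4.47

E°_cell = 0.34 V and n = 2.
log Q = n(E° − E)/0.0592 = 2×(0.34 − 0.516)/0.0592 = -5.946.
With Q = [H⁺]^2 / ([Cu²⁺]·P(H₂)), solving for [H⁺] gives log[H⁺] = -4.473, so pH = 4.47.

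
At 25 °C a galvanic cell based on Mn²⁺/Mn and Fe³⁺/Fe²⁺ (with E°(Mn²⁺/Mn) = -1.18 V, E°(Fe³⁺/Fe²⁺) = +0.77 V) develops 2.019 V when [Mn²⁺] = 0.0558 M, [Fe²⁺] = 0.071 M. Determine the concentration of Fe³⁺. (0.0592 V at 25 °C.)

From the Nernst equation, log Q = n(E° − E)/0.0592 = 2(1.95 − 2.019)/0.0592 = -2.331, so Q = 0.00467.
With Q = [Mn²⁺]·[Fe²⁺]^2/[Fe³⁺]^2 and the known concentrations, [Fe³⁺]^2 in the denominator gives [Fe³⁺] = 0.25 M.

0.25 M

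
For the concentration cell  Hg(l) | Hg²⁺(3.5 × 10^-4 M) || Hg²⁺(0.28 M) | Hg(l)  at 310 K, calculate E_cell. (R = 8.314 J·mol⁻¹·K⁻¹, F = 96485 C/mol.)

0.089 V

Both half-cells are Hg²⁺/Hg, so E°_cell = 0. The concentrated side is the cathode; the cell reaction moves Hg²⁺ from high to low concentration with n = 2.
Q = [Hg²⁺]_dilute/[Hg²⁺]_conc = 3.5 × 10^-4/0.28 = 0.00125.
E = 0 − (RT/nF) ln Q = −((8.314×310)/(2×96485))(-6.685) = 0.0893 V.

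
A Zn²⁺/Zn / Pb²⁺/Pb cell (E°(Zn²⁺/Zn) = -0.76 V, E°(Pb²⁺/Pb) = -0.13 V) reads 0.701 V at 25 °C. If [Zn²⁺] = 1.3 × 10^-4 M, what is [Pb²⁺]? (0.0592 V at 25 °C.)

0.033 M

From the Nernst equation, log Q = n(E° − E)/0.0592 = 2(0.63 − 0.701)/0.0592 = -2.399, so Q = 0.00399.
With Q = [Zn²⁺]/[Pb²⁺] and the known concentrations, [Pb²⁺] in the denominator gives [Pb²⁺] = 0.033 M.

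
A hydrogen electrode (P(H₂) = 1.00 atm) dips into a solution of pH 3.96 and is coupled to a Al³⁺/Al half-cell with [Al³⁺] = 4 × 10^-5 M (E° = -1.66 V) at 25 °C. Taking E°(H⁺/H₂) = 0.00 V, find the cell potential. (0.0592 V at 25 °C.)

1.51 V

The hydrogen couple is the cathode, so E°_cell = 1.66 V; n = 6.
[H⁺] = 10^(−3.96) = 1.1 × 10^-4 M, and Q = [Al³⁺]^2·P(H₂)^3 / [H⁺]^6 = 9.21 × 10^14.
E = E° − (0.0592/6) log Q = 1.66 − (0.0592/6)(14.964) = 1.512 V.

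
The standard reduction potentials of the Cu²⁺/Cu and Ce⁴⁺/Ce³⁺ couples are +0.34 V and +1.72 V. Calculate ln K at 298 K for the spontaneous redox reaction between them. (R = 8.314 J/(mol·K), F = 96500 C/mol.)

E°_cell = +1.72 − (+0.34) = 1.38 V, with n = 2 electrons transferred.
At equilibrium E = 0, so the Nernst equation gives ln K = nFE°/RT = (2)(96500)(1.38)/((8.314)(298)) = 107.50.

ln K = 107.5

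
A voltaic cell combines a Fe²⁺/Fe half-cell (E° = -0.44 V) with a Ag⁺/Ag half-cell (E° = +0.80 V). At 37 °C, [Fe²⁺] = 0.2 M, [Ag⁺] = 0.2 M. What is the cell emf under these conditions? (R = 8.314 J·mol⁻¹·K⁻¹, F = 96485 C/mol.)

The Ag⁺/Ag couple has the higher reduction potential and acts as the cathode, so E°_cell = +0.80 − (-0.44) = 1.24 V.
Balancing electrons gives n = 2; the reaction quotient is Q = [Fe²⁺]/[Ag⁺]^2 = 5.00.
E = E° − (RT/nF) ln Q = 1.24 − (8.314×310)/(2×96485) × (1.609) = 1.240 − 0.021 = 1.219 V.

1.22 V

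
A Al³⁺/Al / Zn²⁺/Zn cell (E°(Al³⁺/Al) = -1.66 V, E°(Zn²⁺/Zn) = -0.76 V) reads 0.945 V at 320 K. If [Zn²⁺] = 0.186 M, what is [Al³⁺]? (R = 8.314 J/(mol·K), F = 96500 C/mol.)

From the Nernst equation, ln Q = nF(E° − E)/RT = 6×96500×(0.90 − 0.945)/(8.314×320) = -9.793, so Q = 5.58 × 10^-5.
With Q = [Al³⁺]^2/[Zn²⁺]^3 and the known concentrations, [Al³⁺]^2 in the numerator gives [Al³⁺] = 6 × 10^-4 M.

6 × 10^-4 M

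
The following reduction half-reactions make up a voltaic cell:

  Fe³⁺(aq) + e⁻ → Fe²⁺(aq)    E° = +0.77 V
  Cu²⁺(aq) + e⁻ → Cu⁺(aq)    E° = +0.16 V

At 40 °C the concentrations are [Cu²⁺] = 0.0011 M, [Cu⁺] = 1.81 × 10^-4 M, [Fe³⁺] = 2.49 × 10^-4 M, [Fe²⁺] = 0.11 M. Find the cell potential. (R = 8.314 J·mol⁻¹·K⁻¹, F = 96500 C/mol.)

0.397 V

The Fe³⁺/Fe²⁺ couple has the higher reduction potential and acts as the cathode, so E°_cell = +0.77 − (+0.16) = 0.61 V.
Balancing electrons gives n = 1; the reaction quotient is Q = [Cu²⁺]·[Fe²⁺]/([Cu⁺]·[Fe³⁺]) = 2680.
E = E° − (RT/nF) ln Q = 0.61 − (8.314×313)/(1×96500) × (7.895) = 0.610 − 0.213 = 0.397 V.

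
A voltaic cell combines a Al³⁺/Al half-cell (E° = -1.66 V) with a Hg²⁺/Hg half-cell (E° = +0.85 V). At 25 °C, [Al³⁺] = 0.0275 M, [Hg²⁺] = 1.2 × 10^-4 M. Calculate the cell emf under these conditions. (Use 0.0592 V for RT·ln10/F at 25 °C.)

2.42 V

The Hg²⁺/Hg couple has the higher reduction potential and acts as the cathode, so E°_cell = +0.85 − (-1.66) = 2.51 V.
Balancing electrons gives n = 6; the reaction quotient is Q = [Al³⁺]^2/[Hg²⁺]^3 = 4.38 × 10^8.
At 25 °C, E = E° − (0.0592/n) log Q = 2.51 − (0.0592/6)(8.641) = 2.510 − 0.085 = 2.425 V.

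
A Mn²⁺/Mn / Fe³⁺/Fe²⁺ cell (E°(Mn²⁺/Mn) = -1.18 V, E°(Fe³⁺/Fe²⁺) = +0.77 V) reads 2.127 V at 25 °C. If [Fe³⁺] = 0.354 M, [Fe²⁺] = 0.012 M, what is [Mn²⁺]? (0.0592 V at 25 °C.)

9.1 × 10^-4 M

From the Nernst equation, log Q = n(E° − E)/0.0592 = 2(1.95 − 2.127)/0.0592 = -5.980, so Q = 1.05 × 10^-6.
With Q = [Mn²⁺]·[Fe²⁺]^2/[Fe³⁺]^2 and the known concentrations, [Mn²⁺] in the numerator gives [Mn²⁺] = 9.1 × 10^-4 M.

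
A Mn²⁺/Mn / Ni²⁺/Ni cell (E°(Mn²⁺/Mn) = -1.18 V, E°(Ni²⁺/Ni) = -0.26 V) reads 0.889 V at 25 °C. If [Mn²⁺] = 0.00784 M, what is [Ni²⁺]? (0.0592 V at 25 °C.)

7 × 10^-4 M

From the Nernst equation, log Q = n(E° − E)/0.0592 = 2(0.92 − 0.889)/0.0592 = 1.047, so Q = 11.2.
With Q = [Mn²⁺]/[Ni²⁺] and the known concentrations, [Ni²⁺] in the denominator gives [Ni²⁺] = 7 × 10^-4 M.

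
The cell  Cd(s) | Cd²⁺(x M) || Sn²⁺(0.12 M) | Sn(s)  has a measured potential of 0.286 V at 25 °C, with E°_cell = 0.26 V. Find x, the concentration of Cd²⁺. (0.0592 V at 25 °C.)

0.016 M

From the Nernst equation, log Q = n(E° − E)/0.0592 = 2(0.26 − 0.286)/0.0592 = -0.878, so Q = 0.132.
With Q = [Cd²⁺]/[Sn²⁺] and the known concentrations, [Cd²⁺] in the numerator gives [Cd²⁺] = 0.016 M.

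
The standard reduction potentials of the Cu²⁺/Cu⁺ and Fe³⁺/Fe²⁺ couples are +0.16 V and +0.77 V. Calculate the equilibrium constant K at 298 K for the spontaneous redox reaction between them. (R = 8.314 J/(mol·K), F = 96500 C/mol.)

2.1 × 10^10

E°_cell = +0.77 − (+0.16) = 0.61 V, with n = 1 electron transferred.
At equilibrium E = 0, so the Nernst equation gives ln K = nFE°/RT = (1)(96500)(0.61)/((8.314)(298)) = 23.76.
K = e^23.76 = 2.1 × 10^10.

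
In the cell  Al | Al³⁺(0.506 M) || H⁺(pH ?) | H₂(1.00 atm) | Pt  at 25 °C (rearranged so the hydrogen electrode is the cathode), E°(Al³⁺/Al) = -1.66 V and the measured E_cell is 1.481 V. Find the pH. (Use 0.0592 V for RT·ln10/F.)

E°_cell = 1.66 V and n = 6.
log Q = n(E° − E)/0.0592 = 6×(1.66 − 1.481)/0.0592 = 18.142.
With Q = [Al³⁺]^2·P(H₂)^3 / [H⁺]^6, solving for [H⁺] gives log[H⁺] = -3.122, so pH = 3.12.

pH = 3.12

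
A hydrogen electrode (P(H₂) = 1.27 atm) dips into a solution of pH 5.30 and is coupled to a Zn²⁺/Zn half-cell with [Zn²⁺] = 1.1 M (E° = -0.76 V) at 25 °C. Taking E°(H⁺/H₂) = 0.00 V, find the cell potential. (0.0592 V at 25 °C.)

The hydrogen couple is the cathode, so E°_cell = 0.76 V; n = 2.
[H⁺] = 10^(−5.30) = 5 × 10^-6 M, and Q = [Zn²⁺]·P(H₂) / [H⁺]^2 = 5.56 × 10^10.
E = E° − (0.0592/2) log Q = 0.76 − (0.0592/2)(10.745) = 0.442 V.

0.44 V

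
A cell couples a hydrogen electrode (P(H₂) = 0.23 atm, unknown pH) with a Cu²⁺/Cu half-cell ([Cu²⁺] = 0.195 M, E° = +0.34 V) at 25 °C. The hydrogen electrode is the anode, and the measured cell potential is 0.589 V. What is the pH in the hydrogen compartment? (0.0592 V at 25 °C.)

pH = 4.88

E°_cell = 0.34 V and n = 2.
log Q = n(E° − E)/0.0592 = 2×(0.34 − 0.589)/0.0592 = -8.412.
With Q = [H⁺]^2 / ([Cu²⁺]·P(H₂)), solving for [H⁺] gives log[H⁺] = -4.880, so pH = 4.88.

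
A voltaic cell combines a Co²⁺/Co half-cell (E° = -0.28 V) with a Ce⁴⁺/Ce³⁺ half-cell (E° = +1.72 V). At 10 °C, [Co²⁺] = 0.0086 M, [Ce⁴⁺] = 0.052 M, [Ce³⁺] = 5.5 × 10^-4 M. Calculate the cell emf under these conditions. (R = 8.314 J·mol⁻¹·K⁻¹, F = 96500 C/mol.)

2.17 V

The Ce⁴⁺/Ce³⁺ couple has the higher reduction potential and acts as the cathode, so E°_cell = +1.72 − (-0.28) = 2.00 V.
Balancing electrons gives n = 2; the reaction quotient is Q = [Co²⁺]·[Ce³⁺]^2/[Ce⁴⁺]^2 = 9.62 × 10^-7.
E = E° − (RT/nF) ln Q = 2.00 − (8.314×283)/(2×96500) × (-13.854) = 2.000 + 0.169 = 2.169 V.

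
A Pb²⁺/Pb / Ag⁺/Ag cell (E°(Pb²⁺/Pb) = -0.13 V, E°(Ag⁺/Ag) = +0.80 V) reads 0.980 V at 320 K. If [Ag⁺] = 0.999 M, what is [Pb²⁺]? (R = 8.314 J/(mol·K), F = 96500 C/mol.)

0.027 M

From the Nernst equation, ln Q = nF(E° − E)/RT = 2×96500×(0.93 − 0.980)/(8.314×320) = -3.627, so Q = 0.0266.
With Q = [Pb²⁺]/[Ag⁺]^2 and the known concentrations, [Pb²⁺] in the numerator gives [Pb²⁺] = 0.027 M.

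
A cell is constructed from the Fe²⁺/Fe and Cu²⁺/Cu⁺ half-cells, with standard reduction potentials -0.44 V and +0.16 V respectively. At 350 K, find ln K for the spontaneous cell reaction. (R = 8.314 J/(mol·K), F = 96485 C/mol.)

ln K = 39.8

E°_cell = +0.16 − (-0.44) = 0.60 V, with n = 2 electrons transferred.
At equilibrium E = 0, so the Nernst equation gives ln K = nFE°/RT = (2)(96485)(0.60)/((8.314)(350)) = 39.79.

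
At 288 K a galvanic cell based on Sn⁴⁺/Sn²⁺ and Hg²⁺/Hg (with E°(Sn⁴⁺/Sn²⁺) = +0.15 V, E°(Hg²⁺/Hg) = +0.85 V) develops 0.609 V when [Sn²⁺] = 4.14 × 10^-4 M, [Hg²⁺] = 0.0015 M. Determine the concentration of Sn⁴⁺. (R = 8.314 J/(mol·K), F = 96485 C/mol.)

9.5 × 10^-4 M

From the Nernst equation, ln Q = nF(E° − E)/RT = 2×96485×(0.70 − 0.609)/(8.314×288) = 7.334, so Q = 1530.
With Q = [Sn⁴⁺]/([Sn²⁺]·[Hg²⁺]) and the known concentrations, [Sn⁴⁺] in the numerator gives [Sn⁴⁺] = 9.5 × 10^-4 M.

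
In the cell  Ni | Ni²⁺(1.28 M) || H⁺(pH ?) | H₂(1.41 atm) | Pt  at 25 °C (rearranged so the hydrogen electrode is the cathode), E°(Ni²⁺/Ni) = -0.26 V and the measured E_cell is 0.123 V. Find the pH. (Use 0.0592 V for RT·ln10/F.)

pH = 2.19

E°_cell = 0.26 V and n = 2.
log Q = n(E° − E)/0.0592 = 2×(0.26 − 0.123)/0.0592 = 4.628.
With Q = [Ni²⁺]·P(H₂) / [H⁺]^2, solving for [H⁺] gives log[H⁺] = -2.186, so pH = 2.19.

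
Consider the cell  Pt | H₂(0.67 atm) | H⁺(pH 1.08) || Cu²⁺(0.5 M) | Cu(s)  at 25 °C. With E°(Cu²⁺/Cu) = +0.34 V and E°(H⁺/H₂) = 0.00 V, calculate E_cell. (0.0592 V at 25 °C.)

0.39 V

The Cu²⁺/Cu couple is the cathode, so E°_cell = 0.34 V; n = 2.
[H⁺] = 10^(−1.08) = 0.083 M, and Q = [H⁺]^2 / ([Cu²⁺]·P(H₂)) = 0.0207.
E = E° − (0.0592/2) log Q = 0.34 − (0.0592/2)(-1.685) = 0.390 V.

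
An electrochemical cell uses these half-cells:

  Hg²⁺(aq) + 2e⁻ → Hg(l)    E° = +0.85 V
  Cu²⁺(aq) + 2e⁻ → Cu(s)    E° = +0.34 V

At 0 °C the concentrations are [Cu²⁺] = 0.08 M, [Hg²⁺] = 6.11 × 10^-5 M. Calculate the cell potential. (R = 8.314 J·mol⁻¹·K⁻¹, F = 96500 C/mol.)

0.426 V

The Hg²⁺/Hg couple has the higher reduction potential and acts as the cathode, so E°_cell = +0.85 − (+0.34) = 0.51 V.
Balancing electrons gives n = 2; the reaction quotient is Q = [Cu²⁺]/[Hg²⁺] = 1310.
E = E° − (RT/nF) ln Q = 0.51 − (8.314×273)/(2×96500) × (7.177) = 0.510 − 0.084 = 0.426 V.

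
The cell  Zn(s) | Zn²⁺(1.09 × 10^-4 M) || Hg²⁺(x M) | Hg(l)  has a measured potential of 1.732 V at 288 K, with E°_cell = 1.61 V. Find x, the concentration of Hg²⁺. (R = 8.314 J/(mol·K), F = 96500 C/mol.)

2.0 M

From the Nernst equation, ln Q = nF(E° − E)/RT = 2×96500×(1.61 − 1.732)/(8.314×288) = -9.834, so Q = 5.36 × 10^-5.
With Q = [Zn²⁺]/[Hg²⁺] and the known concentrations, [Hg²⁺] in the denominator gives [Hg²⁺] = 2.0 M.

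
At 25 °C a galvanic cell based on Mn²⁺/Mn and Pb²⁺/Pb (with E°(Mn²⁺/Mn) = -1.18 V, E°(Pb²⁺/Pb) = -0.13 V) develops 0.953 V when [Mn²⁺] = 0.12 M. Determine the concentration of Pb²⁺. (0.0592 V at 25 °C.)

6.3 × 10^-5 M

From the Nernst equation, log Q = n(E° − E)/0.0592 = 2(1.05 − 0.953)/0.0592 = 3.277, so Q = 1890.
With Q = [Mn²⁺]/[Pb²⁺] and the known concentrations, [Pb²⁺] in the denominator gives [Pb²⁺] = 6.3 × 10^-5 M.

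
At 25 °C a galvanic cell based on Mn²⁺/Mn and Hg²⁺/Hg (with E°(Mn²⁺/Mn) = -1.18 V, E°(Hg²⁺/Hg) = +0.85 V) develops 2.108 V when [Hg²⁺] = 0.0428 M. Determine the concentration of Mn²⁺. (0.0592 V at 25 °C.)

From the Nernst equation, log Q = n(E° − E)/0.0592 = 2(2.03 − 2.108)/0.0592 = -2.635, so Q = 0.00232.
With Q = [Mn²⁺]/[Hg²⁺] and the known concentrations, [Mn²⁺] in the numerator gives [Mn²⁺] = 9.9 × 10^-5 M.

9.9 × 10^-5 M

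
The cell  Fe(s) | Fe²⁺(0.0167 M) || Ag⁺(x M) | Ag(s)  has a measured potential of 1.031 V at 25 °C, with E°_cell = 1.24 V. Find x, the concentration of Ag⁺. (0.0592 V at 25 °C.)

From the Nernst equation, log Q = n(E° − E)/0.0592 = 2(1.24 − 1.031)/0.0592 = 7.061, so Q = 1.15 × 10^7.
With Q = [Fe²⁺]/[Ag⁺]^2 and the known concentrations, [Ag⁺]^2 in the denominator gives [Ag⁺] = 3.8 × 10^-5 M.

3.8 × 10^-5 M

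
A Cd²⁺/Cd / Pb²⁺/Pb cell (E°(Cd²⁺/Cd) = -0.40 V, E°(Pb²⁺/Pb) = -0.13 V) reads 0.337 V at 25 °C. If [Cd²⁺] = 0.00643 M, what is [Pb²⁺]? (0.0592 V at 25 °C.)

From the Nernst equation, log Q = n(E° − E)/0.0592 = 2(0.27 − 0.337)/0.0592 = -2.264, so Q = 0.00545.
With Q = [Cd²⁺]/[Pb²⁺] and the known concentrations, [Pb²⁺] in the denominator gives [Pb²⁺] = 1.2 M.

1.2 M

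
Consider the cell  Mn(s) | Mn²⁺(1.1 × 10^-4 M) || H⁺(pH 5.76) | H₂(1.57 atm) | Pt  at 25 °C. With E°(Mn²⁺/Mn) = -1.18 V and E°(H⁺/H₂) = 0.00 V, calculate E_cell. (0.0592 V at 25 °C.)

0.95 V

The hydrogen couple is the cathode, so E°_cell = 1.18 V; n = 2.
[H⁺] = 10^(−5.76) = 1.7 × 10^-6 M, and Q = [Mn²⁺]·P(H₂) / [H⁺]^2 = 5.72 × 10^7.
E = E° − (0.0592/2) log Q = 1.18 − (0.0592/2)(7.757) = 0.950 V.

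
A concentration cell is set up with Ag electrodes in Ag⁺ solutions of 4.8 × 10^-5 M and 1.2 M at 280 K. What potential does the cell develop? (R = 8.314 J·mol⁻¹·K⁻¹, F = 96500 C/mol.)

0.24 V

Both half-cells are Ag⁺/Ag, so E°_cell = 0. The concentrated side is the cathode; the cell reaction moves Ag⁺ from high to low concentration with n = 1.
Q = [Ag⁺]_dilute/[Ag⁺]_conc = 4.8 × 10^-5/1.2 = 4 × 10^-5.
E = 0 − (RT/nF) ln Q = −((8.314×280)/(1×96500))(-10.127) = 0.2443 V.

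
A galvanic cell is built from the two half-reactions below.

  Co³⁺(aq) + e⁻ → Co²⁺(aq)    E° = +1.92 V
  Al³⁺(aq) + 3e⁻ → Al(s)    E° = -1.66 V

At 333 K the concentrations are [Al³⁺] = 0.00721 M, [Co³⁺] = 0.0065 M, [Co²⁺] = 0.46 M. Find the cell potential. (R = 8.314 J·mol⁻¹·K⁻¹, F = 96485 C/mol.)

The Co³⁺/Co²⁺ couple has the higher reduction potential and acts as the cathode, so E°_cell = +1.92 − (-1.66) = 3.58 V.
Balancing electrons gives n = 3; the reaction quotient is Q = [Al³⁺]·[Co²⁺]^3/[Co³⁺]^3 = 2560.
E = E° − (RT/nF) ln Q = 3.58 − (8.314×333)/(3×96485) × (7.846) = 3.580 − 0.075 = 3.505 V.

3.50 V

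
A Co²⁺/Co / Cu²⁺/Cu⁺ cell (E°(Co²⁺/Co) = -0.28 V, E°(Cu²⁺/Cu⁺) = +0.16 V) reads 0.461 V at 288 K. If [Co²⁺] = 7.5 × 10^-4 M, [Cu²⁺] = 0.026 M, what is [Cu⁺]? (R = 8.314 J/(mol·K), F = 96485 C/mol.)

0.41 M

From the Nernst equation, ln Q = nF(E° − E)/RT = 2×96485×(0.44 − 0.461)/(8.314×288) = -1.692, so Q = 0.184.
With Q = [Co²⁺]·[Cu⁺]^2/[Cu²⁺]^2 and the known concentrations, [Cu⁺]^2 in the numerator gives [Cu⁺] = 0.41 M.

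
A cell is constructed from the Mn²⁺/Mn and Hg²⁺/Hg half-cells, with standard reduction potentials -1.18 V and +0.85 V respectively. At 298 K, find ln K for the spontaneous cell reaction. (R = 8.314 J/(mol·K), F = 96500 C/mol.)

ln K = 158.1

E°_cell = +0.85 − (-1.18) = 2.03 V, with n = 2 electrons transferred.
At equilibrium E = 0, so the Nernst equation gives ln K = nFE°/RT = (2)(96500)(2.03)/((8.314)(298)) = 158.13.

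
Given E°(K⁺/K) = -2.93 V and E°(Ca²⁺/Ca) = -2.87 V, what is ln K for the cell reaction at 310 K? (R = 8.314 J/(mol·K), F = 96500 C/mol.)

ln K = 4.5

E°_cell = -2.87 − (-2.93) = 0.06 V, with n = 2 electrons transferred.
At equilibrium E = 0, so the Nernst equation gives ln K = nFE°/RT = (2)(96500)(0.06)/((8.314)(310)) = 4.49.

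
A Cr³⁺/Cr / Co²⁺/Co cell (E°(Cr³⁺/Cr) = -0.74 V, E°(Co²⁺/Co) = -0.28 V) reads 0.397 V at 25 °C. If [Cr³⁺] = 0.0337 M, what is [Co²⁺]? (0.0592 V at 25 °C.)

7.8 × 10^-4 M

From the Nernst equation, log Q = n(E° − E)/0.0592 = 6(0.46 − 0.397)/0.0592 = 6.385, so Q = 2.43 × 10^6.
With Q = [Cr³⁺]^2/[Co²⁺]^3 and the known concentrations, [Co²⁺]^3 in the denominator gives [Co²⁺] = 7.8 × 10^-4 M.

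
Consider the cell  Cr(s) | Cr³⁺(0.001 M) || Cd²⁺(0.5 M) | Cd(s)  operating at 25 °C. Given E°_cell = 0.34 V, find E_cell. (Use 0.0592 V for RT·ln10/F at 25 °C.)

Balancing electrons gives n = 6; the reaction quotient is Q = [Cr³⁺]^2/[Cd²⁺]^3 = 8 × 10^-6.
At 25 °C, E = E° − (0.0592/n) log Q = 0.34 − (0.0592/6)(-5.097) = 0.340 + 0.050 = 0.390 V.

0.390 V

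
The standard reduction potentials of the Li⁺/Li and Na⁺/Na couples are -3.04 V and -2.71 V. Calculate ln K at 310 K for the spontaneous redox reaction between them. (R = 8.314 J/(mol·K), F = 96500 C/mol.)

E°_cell = -2.71 − (-3.04) = 0.33 V, with n = 1 electron transferred.
At equilibrium E = 0, so the Nernst equation gives ln K = nFE°/RT = (1)(96500)(0.33)/((8.314)(310)) = 12.36.

ln K = 12.4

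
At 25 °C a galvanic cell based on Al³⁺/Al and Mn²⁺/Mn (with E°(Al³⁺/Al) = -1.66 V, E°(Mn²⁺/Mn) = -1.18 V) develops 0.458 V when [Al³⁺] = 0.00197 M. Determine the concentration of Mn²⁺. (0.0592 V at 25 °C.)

0.0028 M

From the Nernst equation, log Q = n(E° − E)/0.0592 = 6(0.48 − 0.458)/0.0592 = 2.230, so Q = 170.
With Q = [Al³⁺]^2/[Mn²⁺]^3 and the known concentrations, [Mn²⁺]^3 in the denominator gives [Mn²⁺] = 0.0028 M.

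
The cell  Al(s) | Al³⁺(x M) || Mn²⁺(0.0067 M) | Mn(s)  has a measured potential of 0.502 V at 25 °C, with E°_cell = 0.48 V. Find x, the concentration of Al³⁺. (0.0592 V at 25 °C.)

4.2 × 10^-5 M

From the Nernst equation, log Q = n(E° − E)/0.0592 = 6(0.48 − 0.502)/0.0592 = -2.230, so Q = 0.00589.
With Q = [Al³⁺]^2/[Mn²⁺]^3 and the known concentrations, [Al³⁺]^2 in the numerator gives [Al³⁺] = 4.2 × 10^-5 M.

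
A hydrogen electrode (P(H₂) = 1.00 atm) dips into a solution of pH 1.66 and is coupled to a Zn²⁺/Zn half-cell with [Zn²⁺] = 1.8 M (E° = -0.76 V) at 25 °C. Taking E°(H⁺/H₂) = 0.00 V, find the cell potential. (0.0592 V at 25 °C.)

The hydrogen couple is the cathode, so E°_cell = 0.76 V; n = 2.
[H⁺] = 10^(−1.66) = 0.022 M, and Q = [Zn²⁺]·P(H₂) / [H⁺]^2 = 3760.
E = E° − (0.0592/2) log Q = 0.76 − (0.0592/2)(3.575) = 0.654 V.

0.65 V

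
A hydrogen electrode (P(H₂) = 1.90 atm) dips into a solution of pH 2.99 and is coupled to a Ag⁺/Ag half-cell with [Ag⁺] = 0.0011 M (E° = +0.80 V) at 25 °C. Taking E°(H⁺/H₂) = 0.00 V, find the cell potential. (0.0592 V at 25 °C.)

The Ag⁺/Ag couple is the cathode, so E°_cell = 0.80 V; n = 2.
[H⁺] = 10^(−2.99) = 0.0010 M, and Q = [H⁺]^2 / ([Ag⁺]^2·P(H₂)) = 0.455.
E = E° − (0.0592/2) log Q = 0.80 − (0.0592/2)(-0.342) = 0.810 V.

0.81 V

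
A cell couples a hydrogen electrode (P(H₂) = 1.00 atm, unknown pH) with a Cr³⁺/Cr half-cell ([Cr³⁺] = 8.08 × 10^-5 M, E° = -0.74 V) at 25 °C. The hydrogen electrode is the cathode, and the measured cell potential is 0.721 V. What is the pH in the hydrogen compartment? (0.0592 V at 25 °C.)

E°_cell = 0.74 V and n = 6.
log Q = n(E° − E)/0.0592 = 6×(0.74 − 0.721)/0.0592 = 1.926.
With Q = [Cr³⁺]^2·P(H₂)^3 / [H⁺]^6, solving for [H⁺] gives log[H⁺] = -1.685, so pH = 1.69.

pH = 1.69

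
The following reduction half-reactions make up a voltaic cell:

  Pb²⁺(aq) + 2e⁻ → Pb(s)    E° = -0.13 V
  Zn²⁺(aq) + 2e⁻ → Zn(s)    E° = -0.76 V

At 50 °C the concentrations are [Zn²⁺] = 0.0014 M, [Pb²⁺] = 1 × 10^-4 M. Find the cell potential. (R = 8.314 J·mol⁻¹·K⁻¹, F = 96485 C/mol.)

The Pb²⁺/Pb couple has the higher reduction potential and acts as the cathode, so E°_cell = -0.13 − (-0.76) = 0.63 V.
Balancing electrons gives n = 2; the reaction quotient is Q = [Zn²⁺]/[Pb²⁺] = 14.0.
E = E° − (RT/nF) ln Q = 0.63 − (8.314×323)/(2×96485) × (2.639) = 0.630 − 0.037 = 0.593 V.

0.593 V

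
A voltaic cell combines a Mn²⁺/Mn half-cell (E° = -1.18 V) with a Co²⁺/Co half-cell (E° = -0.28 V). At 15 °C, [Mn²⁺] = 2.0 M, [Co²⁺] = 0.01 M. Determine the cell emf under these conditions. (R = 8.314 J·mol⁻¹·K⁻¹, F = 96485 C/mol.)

0.834 V

The Co²⁺/Co couple has the higher reduction potential and acts as the cathode, so E°_cell = -0.28 − (-1.18) = 0.90 V.
Balancing electrons gives n = 2; the reaction quotient is Q = [Mn²⁺]/[Co²⁺] = 200.
E = E° − (RT/nF) ln Q = 0.90 − (8.314×288)/(2×96485) × (5.298) = 0.900 − 0.066 = 0.834 V.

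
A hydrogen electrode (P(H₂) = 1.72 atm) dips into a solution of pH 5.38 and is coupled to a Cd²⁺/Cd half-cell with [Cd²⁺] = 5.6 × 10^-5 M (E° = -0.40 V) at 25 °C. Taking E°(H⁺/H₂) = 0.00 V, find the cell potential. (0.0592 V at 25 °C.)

0.20 V

The hydrogen couple is the cathode, so E°_cell = 0.40 V; n = 2.
[H⁺] = 10^(−5.38) = 4.2 × 10^-6 M, and Q = [Cd²⁺]·P(H₂) / [H⁺]^2 = 5.54 × 10^6.
E = E° − (0.0592/2) log Q = 0.40 − (0.0592/2)(6.744) = 0.200 V.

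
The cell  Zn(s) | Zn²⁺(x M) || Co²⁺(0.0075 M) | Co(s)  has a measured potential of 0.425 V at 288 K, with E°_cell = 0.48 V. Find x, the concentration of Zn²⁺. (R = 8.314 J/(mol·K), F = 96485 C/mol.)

0.63 M

From the Nernst equation, ln Q = nF(E° − E)/RT = 2×96485×(0.48 − 0.425)/(8.314×288) = 4.433, so Q = 84.1.
With Q = [Zn²⁺]/[Co²⁺] and the known concentrations, [Zn²⁺] in the numerator gives [Zn²⁺] = 0.63 M.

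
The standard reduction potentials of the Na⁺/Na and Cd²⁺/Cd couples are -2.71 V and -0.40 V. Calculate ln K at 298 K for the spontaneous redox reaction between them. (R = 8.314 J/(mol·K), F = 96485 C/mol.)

ln K = 179.9

E°_cell = -0.40 − (-2.71) = 2.31 V, with n = 2 electrons transferred.
At equilibrium E = 0, so the Nernst equation gives ln K = nFE°/RT = (2)(96485)(2.31)/((8.314)(298)) = 179.92.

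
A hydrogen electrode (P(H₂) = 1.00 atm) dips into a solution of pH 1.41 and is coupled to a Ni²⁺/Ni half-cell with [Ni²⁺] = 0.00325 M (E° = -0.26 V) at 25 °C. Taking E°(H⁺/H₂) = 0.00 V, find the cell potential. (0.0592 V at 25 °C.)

0.25 V

The hydrogen couple is the cathode, so E°_cell = 0.26 V; n = 2.
[H⁺] = 10^(−1.41) = 0.039 M, and Q = [Ni²⁺]·P(H₂) / [H⁺]^2 = 2.15.
E = E° − (0.0592/2) log Q = 0.26 − (0.0592/2)(0.332) = 0.250 V.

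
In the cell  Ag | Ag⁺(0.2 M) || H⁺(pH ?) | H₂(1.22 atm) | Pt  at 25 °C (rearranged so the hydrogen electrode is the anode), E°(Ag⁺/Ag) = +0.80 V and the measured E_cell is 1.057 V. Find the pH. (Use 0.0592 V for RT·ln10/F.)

pH = 5.00

E°_cell = 0.80 V and n = 2.
log Q = n(E° − E)/0.0592 = 2×(0.80 − 1.057)/0.0592 = -8.682.
With Q = [H⁺]^2 / ([Ag⁺]^2·P(H₂)), solving for [H⁺] gives log[H⁺] = -4.997, so pH = 5.00.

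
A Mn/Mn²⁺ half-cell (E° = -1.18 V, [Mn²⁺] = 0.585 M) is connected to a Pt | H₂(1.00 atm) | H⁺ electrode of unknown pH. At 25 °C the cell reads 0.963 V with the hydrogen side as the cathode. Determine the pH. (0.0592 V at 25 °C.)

E°_cell = 1.18 V and n = 2.
log Q = n(E° − E)/0.0592 = 2×(1.18 − 0.963)/0.0592 = 7.331.
With Q = [Mn²⁺]·P(H₂) / [H⁺]^2, solving for [H⁺] gives log[H⁺] = -3.782, so pH = 3.78.

pH = 3.78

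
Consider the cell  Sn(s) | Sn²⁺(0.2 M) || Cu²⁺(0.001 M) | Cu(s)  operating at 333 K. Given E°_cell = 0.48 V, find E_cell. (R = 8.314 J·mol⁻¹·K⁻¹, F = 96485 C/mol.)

0.404 V

Balancing electrons gives n = 2; the reaction quotient is Q = [Sn²⁺]/[Cu²⁺] = 200.
E = E° − (RT/nF) ln Q = 0.48 − (8.314×333)/(2×96485) × (5.298) = 0.480 − 0.076 = 0.404 V.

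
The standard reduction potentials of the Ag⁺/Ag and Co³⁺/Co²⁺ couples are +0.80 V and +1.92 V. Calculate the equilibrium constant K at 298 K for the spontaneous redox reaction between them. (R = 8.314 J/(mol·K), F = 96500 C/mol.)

8.8 × 10^18

E°_cell = +1.92 − (+0.80) = 1.12 V, with n = 1 electron transferred.
At equilibrium E = 0, so the Nernst equation gives ln K = nFE°/RT = (1)(96500)(1.12)/((8.314)(298)) = 43.62.
K = e^43.62 = 8.8 × 10^18.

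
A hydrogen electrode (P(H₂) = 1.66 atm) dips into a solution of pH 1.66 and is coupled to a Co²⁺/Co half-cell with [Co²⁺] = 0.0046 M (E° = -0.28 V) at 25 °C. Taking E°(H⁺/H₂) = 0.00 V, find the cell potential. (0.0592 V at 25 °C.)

0.24 V

The hydrogen couple is the cathode, so E°_cell = 0.28 V; n = 2.
[H⁺] = 10^(−1.66) = 0.022 M, and Q = [Co²⁺]·P(H₂) / [H⁺]^2 = 16.0.
E = E° − (0.0592/2) log Q = 0.28 − (0.0592/2)(1.203) = 0.244 V.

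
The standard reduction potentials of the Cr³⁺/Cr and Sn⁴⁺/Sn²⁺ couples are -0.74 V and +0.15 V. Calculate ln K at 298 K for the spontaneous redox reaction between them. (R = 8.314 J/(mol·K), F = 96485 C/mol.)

ln K = 208.0

E°_cell = +0.15 − (-0.74) = 0.89 V, with n = 6 electrons transferred.
At equilibrium E = 0, so the Nernst equation gives ln K = nFE°/RT = (6)(96485)(0.89)/((8.314)(298)) = 207.96.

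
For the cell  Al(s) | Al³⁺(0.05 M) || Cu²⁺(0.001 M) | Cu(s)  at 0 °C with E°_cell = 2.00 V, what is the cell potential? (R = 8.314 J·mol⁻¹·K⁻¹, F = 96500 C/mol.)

Balancing electrons gives n = 6; the reaction quotient is Q = [Al³⁺]^2/[Cu²⁺]^3 = 2.5 × 10^6.
E = E° − (RT/nF) ln Q = 2.00 − (8.314×273)/(6×96500) × (14.732) = 2.000 − 0.058 = 1.942 V.

1.94 V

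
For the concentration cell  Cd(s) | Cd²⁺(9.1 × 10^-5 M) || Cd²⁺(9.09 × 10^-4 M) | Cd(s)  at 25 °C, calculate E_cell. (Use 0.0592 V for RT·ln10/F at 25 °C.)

Both half-cells are Cd²⁺/Cd, so E°_cell = 0. The concentrated side is the cathode; the cell reaction moves Cd²⁺ from high to low concentration with n = 2.
Q = [Cd²⁺]_dilute/[Cd²⁺]_conc = 9.1 × 10^-5/9.09 × 10^-4 = 0.100.
E = 0 − (0.0592/2) log Q = −(0.0592/2)(-1.000) = 0.0296 V.

0.030 V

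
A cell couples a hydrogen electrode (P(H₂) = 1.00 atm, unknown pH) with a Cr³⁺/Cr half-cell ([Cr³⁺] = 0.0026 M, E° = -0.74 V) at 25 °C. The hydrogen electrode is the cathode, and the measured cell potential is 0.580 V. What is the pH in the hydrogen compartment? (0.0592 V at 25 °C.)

E°_cell = 0.74 V and n = 6.
log Q = n(E° − E)/0.0592 = 6×(0.74 − 0.580)/0.0592 = 16.216.
With Q = [Cr³⁺]^2·P(H₂)^3 / [H⁺]^6, solving for [H⁺] gives log[H⁺] = -3.564, so pH = 3.56.

pH = 3.56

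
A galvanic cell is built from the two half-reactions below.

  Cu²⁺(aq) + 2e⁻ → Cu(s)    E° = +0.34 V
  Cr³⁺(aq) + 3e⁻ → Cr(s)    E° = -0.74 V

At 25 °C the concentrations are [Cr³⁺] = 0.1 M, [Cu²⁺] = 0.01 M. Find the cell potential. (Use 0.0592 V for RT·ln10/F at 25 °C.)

The Cu²⁺/Cu couple has the higher reduction potential and acts as the cathode, so E°_cell = +0.34 − (-0.74) = 1.08 V.
Balancing electrons gives n = 6; the reaction quotient is Q = [Cr³⁺]^2/[Cu²⁺]^3 = 1 × 10^4.
At 25 °C, E = E° − (0.0592/n) log Q = 1.08 − (0.0592/6)(4.000) = 1.080 − 0.039 = 1.041 V.

1.04 V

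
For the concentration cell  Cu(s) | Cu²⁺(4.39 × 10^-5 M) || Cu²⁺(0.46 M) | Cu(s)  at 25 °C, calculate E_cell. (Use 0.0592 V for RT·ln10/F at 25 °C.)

Both half-cells are Cu²⁺/Cu, so E°_cell = 0. The concentrated side is the cathode; the cell reaction moves Cu²⁺ from high to low concentration with n = 2.
Q = [Cu²⁺]_dilute/[Cu²⁺]_conc = 4.39 × 10^-5/0.46 = 9.54 × 10^-5.
E = 0 − (0.0592/2) log Q = −(0.0592/2)(-4.020) = 0.1190 V.

0.12 V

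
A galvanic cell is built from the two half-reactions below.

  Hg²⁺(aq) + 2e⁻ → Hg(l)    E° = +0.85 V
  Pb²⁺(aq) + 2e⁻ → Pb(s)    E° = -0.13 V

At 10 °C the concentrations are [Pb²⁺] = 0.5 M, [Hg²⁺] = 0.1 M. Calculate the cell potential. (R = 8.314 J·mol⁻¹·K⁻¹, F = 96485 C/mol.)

0.960 V

The Hg²⁺/Hg couple has the higher reduction potential and acts as the cathode, so E°_cell = +0.85 − (-0.13) = 0.98 V.
Balancing electrons gives n = 2; the reaction quotient is Q = [Pb²⁺]/[Hg²⁺] = 5.00.
E = E° − (RT/nF) ln Q = 0.98 − (8.314×283)/(2×96485) × (1.609) = 0.980 − 0.020 = 0.960 V.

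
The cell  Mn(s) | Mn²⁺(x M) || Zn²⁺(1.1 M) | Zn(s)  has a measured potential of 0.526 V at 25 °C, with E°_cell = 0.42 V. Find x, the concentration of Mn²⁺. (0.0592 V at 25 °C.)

From the Nernst equation, log Q = n(E° − E)/0.0592 = 2(0.42 − 0.526)/0.0592 = -3.581, so Q = 2.62 × 10^-4.
With Q = [Mn²⁺]/[Zn²⁺] and the known concentrations, [Mn²⁺] in the numerator gives [Mn²⁺] = 2.9 × 10^-4 M.

2.9 × 10^-4 M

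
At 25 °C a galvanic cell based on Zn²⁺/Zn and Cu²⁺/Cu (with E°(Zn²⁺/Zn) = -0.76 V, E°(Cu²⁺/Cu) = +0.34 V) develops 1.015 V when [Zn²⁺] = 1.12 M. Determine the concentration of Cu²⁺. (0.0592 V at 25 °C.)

From the Nernst equation, log Q = n(E° − E)/0.0592 = 2(1.10 − 1.015)/0.0592 = 2.872, so Q = 744.
With Q = [Zn²⁺]/[Cu²⁺] and the known concentrations, [Cu²⁺] in the denominator gives [Cu²⁺] = 0.0015 M.

0.0015 M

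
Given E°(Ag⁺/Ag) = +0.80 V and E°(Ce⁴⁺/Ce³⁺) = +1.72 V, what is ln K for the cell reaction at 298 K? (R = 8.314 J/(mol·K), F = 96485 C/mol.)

E°_cell = +1.72 − (+0.80) = 0.92 V, with n = 1 electron transferred.
At equilibrium E = 0, so the Nernst equation gives ln K = nFE°/RT = (1)(96485)(0.92)/((8.314)(298)) = 35.83.

ln K = 35.8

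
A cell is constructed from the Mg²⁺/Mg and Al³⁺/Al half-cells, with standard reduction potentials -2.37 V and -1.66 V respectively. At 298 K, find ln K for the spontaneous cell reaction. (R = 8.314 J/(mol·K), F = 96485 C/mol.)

ln K = 165.9

E°_cell = -1.66 − (-2.37) = 0.71 V, with n = 6 electrons transferred.
At equilibrium E = 0, so the Nernst equation gives ln K = nFE°/RT = (6)(96485)(0.71)/((8.314)(298)) = 165.90.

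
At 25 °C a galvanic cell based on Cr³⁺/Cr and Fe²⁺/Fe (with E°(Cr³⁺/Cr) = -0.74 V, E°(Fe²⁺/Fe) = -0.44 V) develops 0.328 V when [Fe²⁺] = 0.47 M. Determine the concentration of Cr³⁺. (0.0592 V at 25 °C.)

From the Nernst equation, log Q = n(E° − E)/0.0592 = 6(0.30 − 0.328)/0.0592 = -2.838, so Q = 0.00145.
With Q = [Cr³⁺]^2/[Fe²⁺]^3 and the known concentrations, [Cr³⁺]^2 in the numerator gives [Cr³⁺] = 0.012 M.

0.012 M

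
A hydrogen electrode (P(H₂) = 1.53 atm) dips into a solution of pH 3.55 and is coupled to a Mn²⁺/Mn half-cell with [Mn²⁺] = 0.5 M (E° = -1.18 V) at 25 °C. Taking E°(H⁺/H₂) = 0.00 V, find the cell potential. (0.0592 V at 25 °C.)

0.97 V

The hydrogen couple is the cathode, so E°_cell = 1.18 V; n = 2.
[H⁺] = 10^(−3.55) = 2.8 × 10^-4 M, and Q = [Mn²⁺]·P(H₂) / [H⁺]^2 = 9.63 × 10^6.
E = E° − (0.0592/2) log Q = 1.18 − (0.0592/2)(6.984) = 0.973 V.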